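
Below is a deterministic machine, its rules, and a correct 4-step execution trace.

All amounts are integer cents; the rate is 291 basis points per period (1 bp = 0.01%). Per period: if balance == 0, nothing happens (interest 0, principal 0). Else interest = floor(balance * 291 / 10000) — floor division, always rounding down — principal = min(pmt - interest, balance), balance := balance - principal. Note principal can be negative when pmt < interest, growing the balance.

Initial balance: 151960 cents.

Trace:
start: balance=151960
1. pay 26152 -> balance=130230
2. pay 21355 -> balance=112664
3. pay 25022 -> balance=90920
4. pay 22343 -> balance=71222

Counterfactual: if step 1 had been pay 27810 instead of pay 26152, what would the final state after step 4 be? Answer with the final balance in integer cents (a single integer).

69415

(re-executing from step 1 with the substitution; state before step 1: balance=151960)
1. pay 27810 -> balance=128572
2. pay 21355 -> balance=110958
3. pay 25022 -> balance=89164
4. pay 22343 -> balance=69415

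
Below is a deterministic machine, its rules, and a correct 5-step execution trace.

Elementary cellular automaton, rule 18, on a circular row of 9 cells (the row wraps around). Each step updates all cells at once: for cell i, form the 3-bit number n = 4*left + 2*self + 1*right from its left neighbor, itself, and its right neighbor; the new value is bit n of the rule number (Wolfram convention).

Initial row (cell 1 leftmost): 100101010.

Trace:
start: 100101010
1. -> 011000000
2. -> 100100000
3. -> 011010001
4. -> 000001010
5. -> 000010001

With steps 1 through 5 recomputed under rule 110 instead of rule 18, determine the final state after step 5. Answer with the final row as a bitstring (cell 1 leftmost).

001000110

(re-executing steps 1..5 under rule 110; state before step 1: 100101010)
1. -> 101111111
2. -> 111000000
3. -> 101000001
4. -> 111000011
5. -> 001000110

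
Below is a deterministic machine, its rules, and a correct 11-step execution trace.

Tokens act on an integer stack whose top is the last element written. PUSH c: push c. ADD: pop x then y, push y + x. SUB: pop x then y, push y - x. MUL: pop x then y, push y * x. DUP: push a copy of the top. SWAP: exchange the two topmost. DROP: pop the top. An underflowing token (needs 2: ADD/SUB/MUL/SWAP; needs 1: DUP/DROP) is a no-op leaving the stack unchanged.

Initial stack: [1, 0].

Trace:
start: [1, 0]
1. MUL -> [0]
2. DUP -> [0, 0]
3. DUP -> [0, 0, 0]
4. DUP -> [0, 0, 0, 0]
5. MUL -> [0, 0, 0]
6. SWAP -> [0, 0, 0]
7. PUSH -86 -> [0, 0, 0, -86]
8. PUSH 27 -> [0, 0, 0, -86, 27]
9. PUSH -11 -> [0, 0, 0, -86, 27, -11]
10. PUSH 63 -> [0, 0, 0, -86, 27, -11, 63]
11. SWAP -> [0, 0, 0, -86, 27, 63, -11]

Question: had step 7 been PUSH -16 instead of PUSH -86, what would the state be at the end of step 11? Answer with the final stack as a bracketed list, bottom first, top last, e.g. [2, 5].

(re-executing from step 7 with the substitution; state before step 7: [0, 0, 0])
7. PUSH -16 -> [0, 0, 0, -16]
8. PUSH 27 -> [0, 0, 0, -16, 27]
9. PUSH -11 -> [0, 0, 0, -16, 27, -11]
10. PUSH 63 -> [0, 0, 0, -16, 27, -11, 63]
11. SWAP -> [0, 0, 0, -16, 27, 63, -11]

[0, 0, 0, -16, 27, 63, -11]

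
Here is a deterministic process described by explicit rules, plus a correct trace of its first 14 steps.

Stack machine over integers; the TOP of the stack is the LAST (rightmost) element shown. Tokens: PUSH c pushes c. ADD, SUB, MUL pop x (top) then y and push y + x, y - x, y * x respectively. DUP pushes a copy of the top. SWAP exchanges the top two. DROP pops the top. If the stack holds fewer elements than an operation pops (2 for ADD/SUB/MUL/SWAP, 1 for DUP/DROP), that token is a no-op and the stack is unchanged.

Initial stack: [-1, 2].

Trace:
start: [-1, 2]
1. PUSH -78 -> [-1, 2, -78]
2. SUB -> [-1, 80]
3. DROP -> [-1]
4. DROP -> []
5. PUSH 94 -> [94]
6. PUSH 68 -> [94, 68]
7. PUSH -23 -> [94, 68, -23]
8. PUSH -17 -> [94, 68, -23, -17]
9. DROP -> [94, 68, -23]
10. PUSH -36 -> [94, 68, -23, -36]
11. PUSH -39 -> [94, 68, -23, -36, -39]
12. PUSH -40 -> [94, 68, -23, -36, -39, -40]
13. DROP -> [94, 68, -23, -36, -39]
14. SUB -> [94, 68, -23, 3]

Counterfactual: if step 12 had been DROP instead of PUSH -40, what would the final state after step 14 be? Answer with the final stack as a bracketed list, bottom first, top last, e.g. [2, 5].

[94, 91]

(re-executing from step 12 with the substitution; state before step 12: [94, 68, -23, -36, -39])
12. DROP -> [94, 68, -23, -36]
13. DROP -> [94, 68, -23]
14. SUB -> [94, 91]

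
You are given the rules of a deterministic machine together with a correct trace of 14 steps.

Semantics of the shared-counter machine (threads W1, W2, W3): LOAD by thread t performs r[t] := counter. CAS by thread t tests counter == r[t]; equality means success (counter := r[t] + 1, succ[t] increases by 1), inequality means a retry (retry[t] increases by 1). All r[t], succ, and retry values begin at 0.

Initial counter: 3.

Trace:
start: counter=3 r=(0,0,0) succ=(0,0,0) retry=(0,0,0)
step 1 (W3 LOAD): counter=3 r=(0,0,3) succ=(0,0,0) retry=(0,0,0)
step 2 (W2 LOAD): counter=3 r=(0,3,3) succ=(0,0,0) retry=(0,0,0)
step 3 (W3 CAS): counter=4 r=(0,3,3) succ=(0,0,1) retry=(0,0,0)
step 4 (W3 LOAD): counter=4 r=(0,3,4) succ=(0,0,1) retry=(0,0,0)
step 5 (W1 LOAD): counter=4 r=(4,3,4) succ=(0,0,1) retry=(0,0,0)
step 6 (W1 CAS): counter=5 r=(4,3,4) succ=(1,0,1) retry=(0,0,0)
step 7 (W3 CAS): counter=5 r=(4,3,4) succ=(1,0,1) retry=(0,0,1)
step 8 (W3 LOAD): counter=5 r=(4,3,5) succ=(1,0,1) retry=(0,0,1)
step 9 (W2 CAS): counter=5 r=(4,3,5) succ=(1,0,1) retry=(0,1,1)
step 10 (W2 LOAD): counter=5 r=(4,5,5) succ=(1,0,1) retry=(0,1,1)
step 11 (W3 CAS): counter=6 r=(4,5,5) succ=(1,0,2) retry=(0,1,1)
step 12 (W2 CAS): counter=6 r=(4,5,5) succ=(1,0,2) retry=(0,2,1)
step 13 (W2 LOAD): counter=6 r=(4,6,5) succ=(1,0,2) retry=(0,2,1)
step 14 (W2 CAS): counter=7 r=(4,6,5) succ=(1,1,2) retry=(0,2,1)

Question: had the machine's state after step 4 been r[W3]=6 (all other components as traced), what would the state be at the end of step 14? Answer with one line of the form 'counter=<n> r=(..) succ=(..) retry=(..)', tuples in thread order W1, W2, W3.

counter=7 r=(4,6,5) succ=(1,1,2) retry=(0,2,1)

state after step 4 := counter=4 r=(0,3,6) succ=(0,0,1) retry=(0,0,0)
step 5 (W1 LOAD): counter=4 r=(4,3,6) succ=(0,0,1) retry=(0,0,0)
step 6 (W1 CAS): counter=5 r=(4,3,6) succ=(1,0,1) retry=(0,0,0)
step 7 (W3 CAS): counter=5 r=(4,3,6) succ=(1,0,1) retry=(0,0,1)
step 8 (W3 LOAD): counter=5 r=(4,3,5) succ=(1,0,1) retry=(0,0,1)
step 9 (W2 CAS): counter=5 r=(4,3,5) succ=(1,0,1) retry=(0,1,1)
step 10 (W2 LOAD): counter=5 r=(4,5,5) succ=(1,0,1) retry=(0,1,1)
step 11 (W3 CAS): counter=6 r=(4,5,5) succ=(1,0,2) retry=(0,1,1)
step 12 (W2 CAS): counter=6 r=(4,5,5) succ=(1,0,2) retry=(0,2,1)
step 13 (W2 LOAD): counter=6 r=(4,6,5) succ=(1,0,2) retry=(0,2,1)
step 14 (W2 CAS): counter=7 r=(4,6,5) succ=(1,1,2) retry=(0,2,1)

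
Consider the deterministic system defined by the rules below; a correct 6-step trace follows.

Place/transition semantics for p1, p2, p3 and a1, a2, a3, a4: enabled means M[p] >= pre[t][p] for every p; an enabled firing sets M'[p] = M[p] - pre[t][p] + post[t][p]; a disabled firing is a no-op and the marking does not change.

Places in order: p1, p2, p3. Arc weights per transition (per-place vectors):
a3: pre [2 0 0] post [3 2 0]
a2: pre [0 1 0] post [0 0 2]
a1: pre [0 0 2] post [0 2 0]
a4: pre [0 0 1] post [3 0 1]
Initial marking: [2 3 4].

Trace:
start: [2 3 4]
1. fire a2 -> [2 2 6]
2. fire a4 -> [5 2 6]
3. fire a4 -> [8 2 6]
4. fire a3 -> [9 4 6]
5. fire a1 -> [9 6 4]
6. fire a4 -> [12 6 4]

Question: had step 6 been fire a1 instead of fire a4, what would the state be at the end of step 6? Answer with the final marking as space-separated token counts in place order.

(re-executing from step 6 with the substitution; state before step 6: [9 6 4])
6. fire a1 -> [9 8 2]

9 8 2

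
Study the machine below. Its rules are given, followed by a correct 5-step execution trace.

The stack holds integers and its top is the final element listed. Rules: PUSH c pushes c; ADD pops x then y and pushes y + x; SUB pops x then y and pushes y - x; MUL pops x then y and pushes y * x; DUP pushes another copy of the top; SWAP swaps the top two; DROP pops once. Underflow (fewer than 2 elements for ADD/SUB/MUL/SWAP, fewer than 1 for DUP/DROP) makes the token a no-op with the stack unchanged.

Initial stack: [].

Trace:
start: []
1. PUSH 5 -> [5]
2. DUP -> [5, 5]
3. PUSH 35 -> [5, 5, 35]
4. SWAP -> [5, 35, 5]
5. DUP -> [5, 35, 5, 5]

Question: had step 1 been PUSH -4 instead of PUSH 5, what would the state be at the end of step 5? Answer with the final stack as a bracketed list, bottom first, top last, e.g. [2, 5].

[-4, 35, -4, -4]

(re-executing from step 1 with the substitution; state before step 1: [])
1. PUSH -4 -> [-4]
2. DUP -> [-4, -4]
3. PUSH 35 -> [-4, -4, 35]
4. SWAP -> [-4, 35, -4]
5. DUP -> [-4, 35, -4, -4]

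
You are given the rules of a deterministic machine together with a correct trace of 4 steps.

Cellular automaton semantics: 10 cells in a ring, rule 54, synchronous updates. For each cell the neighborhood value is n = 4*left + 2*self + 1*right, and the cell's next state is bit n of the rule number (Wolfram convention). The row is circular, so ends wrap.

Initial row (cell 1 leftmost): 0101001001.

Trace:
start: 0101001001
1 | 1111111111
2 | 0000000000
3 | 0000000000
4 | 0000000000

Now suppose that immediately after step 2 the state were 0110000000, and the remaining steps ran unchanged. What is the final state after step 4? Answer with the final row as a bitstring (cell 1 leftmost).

1111100001

state after step 2 := 0110000000
3 | 1001000000
4 | 1111100001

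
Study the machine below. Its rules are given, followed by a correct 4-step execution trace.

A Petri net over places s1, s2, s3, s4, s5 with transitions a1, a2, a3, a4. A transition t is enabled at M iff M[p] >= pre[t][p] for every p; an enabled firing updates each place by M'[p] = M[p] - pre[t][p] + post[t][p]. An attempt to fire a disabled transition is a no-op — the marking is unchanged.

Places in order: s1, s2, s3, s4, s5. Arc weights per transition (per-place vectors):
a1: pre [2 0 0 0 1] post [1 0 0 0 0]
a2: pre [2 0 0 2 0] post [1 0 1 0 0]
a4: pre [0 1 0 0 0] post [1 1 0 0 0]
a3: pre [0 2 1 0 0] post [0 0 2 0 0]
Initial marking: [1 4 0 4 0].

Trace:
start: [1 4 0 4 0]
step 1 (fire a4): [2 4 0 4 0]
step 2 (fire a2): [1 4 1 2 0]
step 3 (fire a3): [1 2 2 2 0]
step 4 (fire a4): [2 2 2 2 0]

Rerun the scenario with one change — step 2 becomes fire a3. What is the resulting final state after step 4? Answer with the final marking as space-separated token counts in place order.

(re-executing from step 2 with the substitution; state before step 2: [2 4 0 4 0])
step 2 (fire a3): [2 4 0 4 0]
step 3 (fire a3): [2 4 0 4 0]
step 4 (fire a4): [3 4 0 4 0]

3 4 0 4 0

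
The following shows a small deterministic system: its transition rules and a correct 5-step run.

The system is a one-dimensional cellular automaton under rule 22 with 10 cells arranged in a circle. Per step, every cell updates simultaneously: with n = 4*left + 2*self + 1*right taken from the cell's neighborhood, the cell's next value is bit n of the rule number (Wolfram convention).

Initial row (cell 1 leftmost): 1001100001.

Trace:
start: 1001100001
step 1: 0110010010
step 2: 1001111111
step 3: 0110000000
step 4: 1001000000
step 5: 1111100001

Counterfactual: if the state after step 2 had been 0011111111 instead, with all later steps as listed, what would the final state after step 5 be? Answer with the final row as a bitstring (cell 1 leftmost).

1111000011

state after step 2 := 0011111111
step 3: 1100000000
step 4: 0010000001
step 5: 1111000011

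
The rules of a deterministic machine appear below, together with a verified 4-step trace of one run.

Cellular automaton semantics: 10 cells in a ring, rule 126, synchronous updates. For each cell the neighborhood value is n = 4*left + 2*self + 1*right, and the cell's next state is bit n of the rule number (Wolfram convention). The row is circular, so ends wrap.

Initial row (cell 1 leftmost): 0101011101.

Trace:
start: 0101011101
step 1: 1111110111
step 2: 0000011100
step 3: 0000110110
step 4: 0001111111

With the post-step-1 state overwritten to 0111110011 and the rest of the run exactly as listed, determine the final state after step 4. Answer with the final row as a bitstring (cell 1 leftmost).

1111111000

state after step 1 := 0111110011
step 2: 1100011111
step 3: 0110110000
step 4: 1111111000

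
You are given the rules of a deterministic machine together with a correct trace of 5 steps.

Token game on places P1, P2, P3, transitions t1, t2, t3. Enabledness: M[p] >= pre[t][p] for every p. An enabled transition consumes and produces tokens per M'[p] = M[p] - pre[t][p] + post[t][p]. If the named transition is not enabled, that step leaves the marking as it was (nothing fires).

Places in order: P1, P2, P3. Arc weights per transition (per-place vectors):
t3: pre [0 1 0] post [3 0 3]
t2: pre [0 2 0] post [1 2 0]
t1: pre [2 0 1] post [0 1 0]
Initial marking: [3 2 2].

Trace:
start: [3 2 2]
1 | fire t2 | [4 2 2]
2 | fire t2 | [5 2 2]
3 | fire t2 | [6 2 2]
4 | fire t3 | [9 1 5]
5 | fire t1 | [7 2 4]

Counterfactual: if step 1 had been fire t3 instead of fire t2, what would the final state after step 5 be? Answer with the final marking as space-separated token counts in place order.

(re-executing from step 1 with the substitution; state before step 1: [3 2 2])
1 | fire t3 | [6 1 5]
2 | fire t2 | [6 1 5]
3 | fire t2 | [6 1 5]
4 | fire t3 | [9 0 8]
5 | fire t1 | [7 1 7]

7 1 7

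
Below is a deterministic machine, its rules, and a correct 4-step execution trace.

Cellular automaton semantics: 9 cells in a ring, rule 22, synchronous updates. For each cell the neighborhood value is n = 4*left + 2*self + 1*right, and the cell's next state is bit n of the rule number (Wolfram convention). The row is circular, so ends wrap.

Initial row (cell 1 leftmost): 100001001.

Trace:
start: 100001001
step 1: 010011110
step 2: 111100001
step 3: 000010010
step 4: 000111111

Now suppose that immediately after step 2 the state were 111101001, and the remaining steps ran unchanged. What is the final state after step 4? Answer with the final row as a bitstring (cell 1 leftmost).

state after step 2 := 111101001
step 3: 000001110
step 4: 000010001

000010001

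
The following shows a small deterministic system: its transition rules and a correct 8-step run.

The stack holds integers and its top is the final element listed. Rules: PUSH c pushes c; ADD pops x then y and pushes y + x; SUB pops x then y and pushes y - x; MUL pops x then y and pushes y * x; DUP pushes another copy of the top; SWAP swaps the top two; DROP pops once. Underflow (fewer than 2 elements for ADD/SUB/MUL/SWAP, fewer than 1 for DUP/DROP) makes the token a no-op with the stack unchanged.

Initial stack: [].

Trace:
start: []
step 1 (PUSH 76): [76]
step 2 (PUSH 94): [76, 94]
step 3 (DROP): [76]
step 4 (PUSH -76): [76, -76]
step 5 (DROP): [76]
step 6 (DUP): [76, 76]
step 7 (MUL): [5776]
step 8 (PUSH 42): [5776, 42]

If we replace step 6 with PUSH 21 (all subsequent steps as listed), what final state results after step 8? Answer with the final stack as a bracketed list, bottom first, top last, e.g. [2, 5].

[1596, 42]

(re-executing from step 6 with the substitution; state before step 6: [76])
step 6 (PUSH 21): [76, 21]
step 7 (MUL): [1596]
step 8 (PUSH 42): [1596, 42]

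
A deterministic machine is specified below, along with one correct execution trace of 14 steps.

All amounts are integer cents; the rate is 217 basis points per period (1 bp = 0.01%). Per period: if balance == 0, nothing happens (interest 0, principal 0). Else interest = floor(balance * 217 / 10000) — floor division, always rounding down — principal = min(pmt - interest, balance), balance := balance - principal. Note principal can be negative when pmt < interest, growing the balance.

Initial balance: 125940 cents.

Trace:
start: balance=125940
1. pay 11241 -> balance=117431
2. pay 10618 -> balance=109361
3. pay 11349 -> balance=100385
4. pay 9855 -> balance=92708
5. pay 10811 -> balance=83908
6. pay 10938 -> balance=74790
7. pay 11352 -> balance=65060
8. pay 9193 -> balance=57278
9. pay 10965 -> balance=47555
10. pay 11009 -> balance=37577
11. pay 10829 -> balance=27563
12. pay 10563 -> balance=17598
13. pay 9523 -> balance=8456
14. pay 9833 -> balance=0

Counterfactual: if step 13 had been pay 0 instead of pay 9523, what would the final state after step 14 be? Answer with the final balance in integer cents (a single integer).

(re-executing from step 13 with the substitution; state before step 13: balance=17598)
13. pay 0 -> balance=17979
14. pay 9833 -> balance=8536

8536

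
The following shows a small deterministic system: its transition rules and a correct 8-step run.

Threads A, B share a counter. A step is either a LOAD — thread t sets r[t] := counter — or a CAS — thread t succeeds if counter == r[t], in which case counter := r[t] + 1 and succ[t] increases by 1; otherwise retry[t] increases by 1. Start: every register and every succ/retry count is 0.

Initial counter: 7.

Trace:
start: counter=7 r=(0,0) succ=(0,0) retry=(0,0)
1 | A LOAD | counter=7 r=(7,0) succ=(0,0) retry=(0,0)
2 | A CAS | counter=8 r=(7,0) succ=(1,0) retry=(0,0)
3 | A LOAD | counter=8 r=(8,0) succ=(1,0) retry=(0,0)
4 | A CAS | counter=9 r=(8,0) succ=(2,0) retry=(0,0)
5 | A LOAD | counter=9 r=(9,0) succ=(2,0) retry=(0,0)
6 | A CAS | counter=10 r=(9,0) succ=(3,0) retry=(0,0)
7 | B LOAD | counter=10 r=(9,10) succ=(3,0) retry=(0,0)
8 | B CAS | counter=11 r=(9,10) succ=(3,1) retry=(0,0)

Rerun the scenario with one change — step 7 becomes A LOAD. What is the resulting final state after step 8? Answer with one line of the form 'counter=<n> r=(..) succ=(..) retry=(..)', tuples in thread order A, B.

(re-executing from step 7 with the substitution; state before step 7: counter=10 r=(9,0) succ=(3,0) retry=(0,0))
7 | A LOAD | counter=10 r=(10,0) succ=(3,0) retry=(0,0)
8 | B CAS | counter=10 r=(10,0) succ=(3,0) retry=(0,1)

counter=10 r=(10,0) succ=(3,0) retry=(0,1)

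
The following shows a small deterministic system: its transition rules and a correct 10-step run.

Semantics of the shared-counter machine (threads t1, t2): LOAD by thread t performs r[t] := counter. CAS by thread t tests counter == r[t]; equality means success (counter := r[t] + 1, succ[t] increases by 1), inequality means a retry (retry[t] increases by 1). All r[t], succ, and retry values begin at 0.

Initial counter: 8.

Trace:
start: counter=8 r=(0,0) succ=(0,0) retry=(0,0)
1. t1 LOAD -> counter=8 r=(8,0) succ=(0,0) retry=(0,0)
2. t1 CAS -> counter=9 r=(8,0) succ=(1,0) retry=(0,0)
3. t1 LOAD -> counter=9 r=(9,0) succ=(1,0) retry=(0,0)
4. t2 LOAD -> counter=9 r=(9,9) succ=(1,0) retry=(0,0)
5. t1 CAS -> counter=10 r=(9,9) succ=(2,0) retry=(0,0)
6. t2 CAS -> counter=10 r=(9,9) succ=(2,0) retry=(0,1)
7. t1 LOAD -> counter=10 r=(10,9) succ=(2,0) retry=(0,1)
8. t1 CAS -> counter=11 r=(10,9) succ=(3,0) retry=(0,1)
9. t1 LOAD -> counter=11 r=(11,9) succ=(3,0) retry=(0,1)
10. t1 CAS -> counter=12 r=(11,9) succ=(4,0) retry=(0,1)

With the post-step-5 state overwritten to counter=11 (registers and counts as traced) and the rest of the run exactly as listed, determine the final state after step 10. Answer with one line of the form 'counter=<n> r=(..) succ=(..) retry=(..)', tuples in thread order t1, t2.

state after step 5 := counter=11 r=(9,9) succ=(2,0) retry=(0,0)
6. t2 CAS -> counter=11 r=(9,9) succ=(2,0) retry=(0,1)
7. t1 LOAD -> counter=11 r=(11,9) succ=(2,0) retry=(0,1)
8. t1 CAS -> counter=12 r=(11,9) succ=(3,0) retry=(0,1)
9. t1 LOAD -> counter=12 r=(12,9) succ=(3,0) retry=(0,1)
10. t1 CAS -> counter=13 r=(12,9) succ=(4,0) retry=(0,1)

counter=13 r=(12,9) succ=(4,0) retry=(0,1)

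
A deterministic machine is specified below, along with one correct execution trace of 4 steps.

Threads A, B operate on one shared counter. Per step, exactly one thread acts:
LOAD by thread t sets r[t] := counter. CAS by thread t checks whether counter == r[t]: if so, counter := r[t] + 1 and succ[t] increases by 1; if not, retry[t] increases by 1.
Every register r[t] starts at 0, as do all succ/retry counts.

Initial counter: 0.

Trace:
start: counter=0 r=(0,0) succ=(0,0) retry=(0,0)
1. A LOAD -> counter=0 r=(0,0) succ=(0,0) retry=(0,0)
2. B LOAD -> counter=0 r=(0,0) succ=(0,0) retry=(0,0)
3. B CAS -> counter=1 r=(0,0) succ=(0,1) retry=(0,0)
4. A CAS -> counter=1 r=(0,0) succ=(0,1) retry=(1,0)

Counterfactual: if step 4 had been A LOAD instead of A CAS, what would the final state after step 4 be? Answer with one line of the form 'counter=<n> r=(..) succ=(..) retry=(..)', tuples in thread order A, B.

counter=1 r=(1,0) succ=(0,1) retry=(0,0)

(re-executing from step 4 with the substitution; state before step 4: counter=1 r=(0,0) succ=(0,1) retry=(0,0))
4. A LOAD -> counter=1 r=(1,0) succ=(0,1) retry=(0,0)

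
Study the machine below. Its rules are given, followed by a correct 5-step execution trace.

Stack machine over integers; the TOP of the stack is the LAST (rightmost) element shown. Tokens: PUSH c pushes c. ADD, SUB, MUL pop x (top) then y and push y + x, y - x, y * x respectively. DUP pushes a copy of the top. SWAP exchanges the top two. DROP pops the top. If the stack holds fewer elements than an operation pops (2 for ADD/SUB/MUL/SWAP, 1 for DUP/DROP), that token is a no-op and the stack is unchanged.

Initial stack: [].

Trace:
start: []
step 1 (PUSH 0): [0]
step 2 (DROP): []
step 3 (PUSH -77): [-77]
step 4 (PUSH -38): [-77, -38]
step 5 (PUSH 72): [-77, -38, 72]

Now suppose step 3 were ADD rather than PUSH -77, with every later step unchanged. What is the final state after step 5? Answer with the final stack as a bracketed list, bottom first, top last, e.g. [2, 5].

(re-executing from step 3 with the substitution; state before step 3: [])
step 3 (ADD): []
step 4 (PUSH -38): [-38]
step 5 (PUSH 72): [-38, 72]

[-38, 72]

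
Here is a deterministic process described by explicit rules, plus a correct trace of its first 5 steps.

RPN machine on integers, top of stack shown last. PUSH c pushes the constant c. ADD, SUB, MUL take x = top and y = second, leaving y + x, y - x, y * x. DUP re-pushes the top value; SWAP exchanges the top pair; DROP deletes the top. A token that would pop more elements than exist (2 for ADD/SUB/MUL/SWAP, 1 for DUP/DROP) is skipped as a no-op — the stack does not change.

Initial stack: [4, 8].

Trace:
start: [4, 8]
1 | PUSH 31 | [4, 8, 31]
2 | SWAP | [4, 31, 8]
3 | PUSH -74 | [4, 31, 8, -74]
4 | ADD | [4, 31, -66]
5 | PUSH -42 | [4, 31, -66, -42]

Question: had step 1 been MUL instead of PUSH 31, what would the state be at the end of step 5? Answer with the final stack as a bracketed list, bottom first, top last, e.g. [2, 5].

(re-executing from step 1 with the substitution; state before step 1: [4, 8])
1 | MUL | [32]
2 | SWAP | [32]
3 | PUSH -74 | [32, -74]
4 | ADD | [-42]
5 | PUSH -42 | [-42, -42]

[-42, -42]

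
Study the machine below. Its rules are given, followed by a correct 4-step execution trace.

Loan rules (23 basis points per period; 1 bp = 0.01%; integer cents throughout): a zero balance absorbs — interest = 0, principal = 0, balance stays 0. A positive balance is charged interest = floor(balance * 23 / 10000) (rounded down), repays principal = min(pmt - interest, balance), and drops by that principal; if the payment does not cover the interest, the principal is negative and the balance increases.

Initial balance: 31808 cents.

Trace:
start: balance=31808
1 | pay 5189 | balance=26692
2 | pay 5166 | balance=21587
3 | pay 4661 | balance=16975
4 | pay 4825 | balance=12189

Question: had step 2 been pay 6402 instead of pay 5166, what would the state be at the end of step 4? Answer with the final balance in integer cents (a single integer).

(re-executing from step 2 with the substitution; state before step 2: balance=26692)
2 | pay 6402 | balance=20351
3 | pay 4661 | balance=15736
4 | pay 4825 | balance=10947

10947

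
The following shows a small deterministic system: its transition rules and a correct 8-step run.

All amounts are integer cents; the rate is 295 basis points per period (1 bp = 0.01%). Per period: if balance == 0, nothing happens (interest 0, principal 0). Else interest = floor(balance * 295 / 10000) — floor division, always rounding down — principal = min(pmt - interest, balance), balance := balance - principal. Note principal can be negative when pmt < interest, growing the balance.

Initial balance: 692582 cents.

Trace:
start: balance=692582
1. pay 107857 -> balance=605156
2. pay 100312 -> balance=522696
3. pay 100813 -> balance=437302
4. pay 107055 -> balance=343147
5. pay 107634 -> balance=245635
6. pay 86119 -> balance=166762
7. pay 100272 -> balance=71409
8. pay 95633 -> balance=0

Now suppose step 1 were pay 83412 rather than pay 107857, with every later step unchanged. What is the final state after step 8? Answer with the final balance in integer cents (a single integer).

7844

(re-executing from step 1 with the substitution; state before step 1: balance=692582)
1. pay 83412 -> balance=629601
2. pay 100312 -> balance=547862
3. pay 100813 -> balance=463210
4. pay 107055 -> balance=369819
5. pay 107634 -> balance=273094
6. pay 86119 -> balance=195031
7. pay 100272 -> balance=100512
8. pay 95633 -> balance=7844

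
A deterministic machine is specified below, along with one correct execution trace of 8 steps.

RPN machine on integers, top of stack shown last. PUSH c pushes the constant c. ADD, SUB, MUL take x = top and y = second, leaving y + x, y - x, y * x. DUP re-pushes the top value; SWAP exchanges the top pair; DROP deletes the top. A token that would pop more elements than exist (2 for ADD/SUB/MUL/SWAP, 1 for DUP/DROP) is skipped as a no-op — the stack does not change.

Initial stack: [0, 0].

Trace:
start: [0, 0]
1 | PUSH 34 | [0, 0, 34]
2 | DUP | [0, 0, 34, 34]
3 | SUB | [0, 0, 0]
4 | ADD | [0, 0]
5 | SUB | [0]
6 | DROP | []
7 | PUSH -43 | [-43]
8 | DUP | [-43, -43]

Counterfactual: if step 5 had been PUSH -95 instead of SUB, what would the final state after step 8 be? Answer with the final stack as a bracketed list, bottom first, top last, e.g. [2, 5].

(re-executing from step 5 with the substitution; state before step 5: [0, 0])
5 | PUSH -95 | [0, 0, -95]
6 | DROP | [0, 0]
7 | PUSH -43 | [0, 0, -43]
8 | DUP | [0, 0, -43, -43]

[0, 0, -43, -43]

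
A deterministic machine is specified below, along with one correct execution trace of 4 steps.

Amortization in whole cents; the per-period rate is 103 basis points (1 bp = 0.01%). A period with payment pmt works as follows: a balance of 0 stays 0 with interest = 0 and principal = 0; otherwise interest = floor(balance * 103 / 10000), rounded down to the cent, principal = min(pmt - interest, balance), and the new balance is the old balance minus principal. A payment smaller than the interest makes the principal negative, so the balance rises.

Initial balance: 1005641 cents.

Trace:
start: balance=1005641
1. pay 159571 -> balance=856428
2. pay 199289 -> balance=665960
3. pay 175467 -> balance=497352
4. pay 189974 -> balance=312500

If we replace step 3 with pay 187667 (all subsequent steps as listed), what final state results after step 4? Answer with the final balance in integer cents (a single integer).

300175

(re-executing from step 3 with the substitution; state before step 3: balance=665960)
3. pay 187667 -> balance=485152
4. pay 189974 -> balance=300175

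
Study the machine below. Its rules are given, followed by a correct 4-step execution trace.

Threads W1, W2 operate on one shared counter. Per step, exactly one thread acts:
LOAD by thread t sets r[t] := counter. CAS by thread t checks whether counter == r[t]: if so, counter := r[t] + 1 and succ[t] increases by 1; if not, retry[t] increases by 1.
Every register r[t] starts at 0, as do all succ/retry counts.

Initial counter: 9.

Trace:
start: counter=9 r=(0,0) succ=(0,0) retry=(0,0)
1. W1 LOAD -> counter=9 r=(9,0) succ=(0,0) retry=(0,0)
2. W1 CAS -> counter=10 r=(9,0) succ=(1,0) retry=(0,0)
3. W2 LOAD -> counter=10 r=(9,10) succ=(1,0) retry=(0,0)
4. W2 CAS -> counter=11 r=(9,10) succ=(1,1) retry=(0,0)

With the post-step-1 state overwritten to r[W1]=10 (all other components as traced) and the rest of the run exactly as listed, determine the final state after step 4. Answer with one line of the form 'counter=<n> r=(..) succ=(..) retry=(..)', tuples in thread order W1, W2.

counter=10 r=(10,9) succ=(0,1) retry=(1,0)

state after step 1 := counter=9 r=(10,0) succ=(0,0) retry=(0,0)
2. W1 CAS -> counter=9 r=(10,0) succ=(0,0) retry=(1,0)
3. W2 LOAD -> counter=9 r=(10,9) succ=(0,0) retry=(1,0)
4. W2 CAS -> counter=10 r=(10,9) succ=(0,1) retry=(1,0)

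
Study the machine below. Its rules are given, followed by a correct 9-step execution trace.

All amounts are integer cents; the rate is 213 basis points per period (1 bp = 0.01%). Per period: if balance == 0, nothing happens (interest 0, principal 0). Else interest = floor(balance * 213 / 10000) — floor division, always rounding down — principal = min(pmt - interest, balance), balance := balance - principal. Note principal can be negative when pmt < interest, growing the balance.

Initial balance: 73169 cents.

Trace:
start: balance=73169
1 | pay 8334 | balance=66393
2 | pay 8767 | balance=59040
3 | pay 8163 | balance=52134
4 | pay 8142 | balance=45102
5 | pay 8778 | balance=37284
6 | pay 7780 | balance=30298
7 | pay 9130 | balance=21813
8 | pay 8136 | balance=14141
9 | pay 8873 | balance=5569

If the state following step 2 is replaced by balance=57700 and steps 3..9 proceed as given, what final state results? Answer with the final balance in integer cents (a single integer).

4015

state after step 2 := balance=57700
3 | pay 8163 | balance=50766
4 | pay 8142 | balance=43705
5 | pay 8778 | balance=35857
6 | pay 7780 | balance=28840
7 | pay 9130 | balance=20324
8 | pay 8136 | balance=12620
9 | pay 8873 | balance=4015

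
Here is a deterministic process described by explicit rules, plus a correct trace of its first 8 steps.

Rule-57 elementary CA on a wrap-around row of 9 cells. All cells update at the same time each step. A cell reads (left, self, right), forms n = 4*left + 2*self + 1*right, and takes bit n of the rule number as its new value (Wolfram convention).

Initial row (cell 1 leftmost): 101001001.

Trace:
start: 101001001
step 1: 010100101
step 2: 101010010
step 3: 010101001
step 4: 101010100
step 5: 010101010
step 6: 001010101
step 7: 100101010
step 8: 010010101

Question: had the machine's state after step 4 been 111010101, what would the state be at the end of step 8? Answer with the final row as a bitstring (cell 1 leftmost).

state after step 4 := 111010101
step 5: 000101011
step 6: 110010110
step 7: 101001101
step 8: 010101011

010101011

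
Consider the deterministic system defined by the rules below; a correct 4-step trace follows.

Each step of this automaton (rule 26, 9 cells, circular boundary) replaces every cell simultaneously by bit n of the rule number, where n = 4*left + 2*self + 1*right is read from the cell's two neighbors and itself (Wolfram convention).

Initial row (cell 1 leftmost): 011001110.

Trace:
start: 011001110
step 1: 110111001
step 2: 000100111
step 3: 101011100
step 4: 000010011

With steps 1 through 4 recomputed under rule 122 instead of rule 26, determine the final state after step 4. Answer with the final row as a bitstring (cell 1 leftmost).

(re-executing steps 1..4 under rule 122; state before step 1: 011001110)
step 1: 111111011
step 2: 000001110
step 3: 000011011
step 4: 100111111

100111111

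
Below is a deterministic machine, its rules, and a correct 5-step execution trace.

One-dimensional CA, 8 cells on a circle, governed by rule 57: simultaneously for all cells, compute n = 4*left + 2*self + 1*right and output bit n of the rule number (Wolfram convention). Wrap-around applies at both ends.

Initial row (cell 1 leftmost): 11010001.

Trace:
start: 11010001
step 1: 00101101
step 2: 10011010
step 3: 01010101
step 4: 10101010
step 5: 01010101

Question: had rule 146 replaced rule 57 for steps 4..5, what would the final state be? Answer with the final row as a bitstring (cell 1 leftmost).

(re-executing steps 4..5 under rule 146; state before step 4: 01010101)
step 4: 00000000
step 5: 00000000

00000000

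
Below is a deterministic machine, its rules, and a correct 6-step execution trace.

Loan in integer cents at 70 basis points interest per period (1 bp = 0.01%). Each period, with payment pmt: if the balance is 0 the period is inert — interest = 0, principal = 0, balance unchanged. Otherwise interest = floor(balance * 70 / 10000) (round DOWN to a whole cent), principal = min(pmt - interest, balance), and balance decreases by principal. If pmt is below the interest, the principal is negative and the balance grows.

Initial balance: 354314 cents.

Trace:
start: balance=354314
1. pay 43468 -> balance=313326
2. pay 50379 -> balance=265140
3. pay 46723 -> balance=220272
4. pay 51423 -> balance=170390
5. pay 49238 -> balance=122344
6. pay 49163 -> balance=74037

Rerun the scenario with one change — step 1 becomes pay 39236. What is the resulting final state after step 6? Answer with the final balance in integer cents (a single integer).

(re-executing from step 1 with the substitution; state before step 1: balance=354314)
1. pay 39236 -> balance=317558
2. pay 50379 -> balance=269401
3. pay 46723 -> balance=224563
4. pay 51423 -> balance=174711
5. pay 49238 -> balance=126695
6. pay 49163 -> balance=78418

78418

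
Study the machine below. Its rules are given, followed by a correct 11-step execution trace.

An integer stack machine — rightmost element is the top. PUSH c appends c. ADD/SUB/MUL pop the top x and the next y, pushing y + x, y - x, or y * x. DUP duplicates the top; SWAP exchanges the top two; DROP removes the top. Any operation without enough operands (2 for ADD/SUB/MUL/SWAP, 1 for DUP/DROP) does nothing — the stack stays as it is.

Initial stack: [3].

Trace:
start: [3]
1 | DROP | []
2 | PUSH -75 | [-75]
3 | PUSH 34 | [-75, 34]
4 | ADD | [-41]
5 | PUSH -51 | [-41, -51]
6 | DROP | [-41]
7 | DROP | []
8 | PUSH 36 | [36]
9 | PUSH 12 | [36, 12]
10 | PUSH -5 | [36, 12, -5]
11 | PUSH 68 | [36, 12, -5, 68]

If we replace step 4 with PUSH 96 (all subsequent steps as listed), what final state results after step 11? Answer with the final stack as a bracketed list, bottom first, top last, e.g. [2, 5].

(re-executing from step 4 with the substitution; state before step 4: [-75, 34])
4 | PUSH 96 | [-75, 34, 96]
5 | PUSH -51 | [-75, 34, 96, -51]
6 | DROP | [-75, 34, 96]
7 | DROP | [-75, 34]
8 | PUSH 36 | [-75, 34, 36]
9 | PUSH 12 | [-75, 34, 36, 12]
10 | PUSH -5 | [-75, 34, 36, 12, -5]
11 | PUSH 68 | [-75, 34, 36, 12, -5, 68]

[-75, 34, 36, 12, -5, 68]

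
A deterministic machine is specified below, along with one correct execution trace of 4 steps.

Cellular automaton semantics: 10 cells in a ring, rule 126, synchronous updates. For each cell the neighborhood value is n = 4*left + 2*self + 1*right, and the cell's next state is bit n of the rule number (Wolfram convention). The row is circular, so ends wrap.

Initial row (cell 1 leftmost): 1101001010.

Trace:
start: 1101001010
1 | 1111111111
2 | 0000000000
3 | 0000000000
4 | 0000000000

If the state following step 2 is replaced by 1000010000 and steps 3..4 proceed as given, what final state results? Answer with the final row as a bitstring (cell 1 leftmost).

0111101111

state after step 2 := 1000010000
3 | 1100111001
4 | 0111101111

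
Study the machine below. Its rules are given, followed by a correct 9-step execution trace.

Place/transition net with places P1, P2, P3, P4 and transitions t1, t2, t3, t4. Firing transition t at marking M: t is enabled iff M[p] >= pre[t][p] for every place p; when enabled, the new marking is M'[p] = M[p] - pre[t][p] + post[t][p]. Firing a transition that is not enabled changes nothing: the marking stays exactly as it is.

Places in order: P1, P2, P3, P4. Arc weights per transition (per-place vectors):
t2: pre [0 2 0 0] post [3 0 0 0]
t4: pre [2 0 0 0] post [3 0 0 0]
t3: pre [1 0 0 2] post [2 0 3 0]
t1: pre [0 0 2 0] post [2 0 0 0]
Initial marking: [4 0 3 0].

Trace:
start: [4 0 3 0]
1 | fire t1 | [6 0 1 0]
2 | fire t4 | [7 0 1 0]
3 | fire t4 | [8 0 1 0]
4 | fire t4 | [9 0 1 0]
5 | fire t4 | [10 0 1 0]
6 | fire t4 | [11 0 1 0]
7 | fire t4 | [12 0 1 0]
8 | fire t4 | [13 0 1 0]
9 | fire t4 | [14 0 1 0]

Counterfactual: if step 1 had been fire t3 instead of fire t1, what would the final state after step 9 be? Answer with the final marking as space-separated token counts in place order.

12 0 3 0

(re-executing from step 1 with the substitution; state before step 1: [4 0 3 0])
1 | fire t3 | [4 0 3 0]
2 | fire t4 | [5 0 3 0]
3 | fire t4 | [6 0 3 0]
4 | fire t4 | [7 0 3 0]
5 | fire t4 | [8 0 3 0]
6 | fire t4 | [9 0 3 0]
7 | fire t4 | [10 0 3 0]
8 | fire t4 | [11 0 3 0]
9 | fire t4 | [12 0 3 0]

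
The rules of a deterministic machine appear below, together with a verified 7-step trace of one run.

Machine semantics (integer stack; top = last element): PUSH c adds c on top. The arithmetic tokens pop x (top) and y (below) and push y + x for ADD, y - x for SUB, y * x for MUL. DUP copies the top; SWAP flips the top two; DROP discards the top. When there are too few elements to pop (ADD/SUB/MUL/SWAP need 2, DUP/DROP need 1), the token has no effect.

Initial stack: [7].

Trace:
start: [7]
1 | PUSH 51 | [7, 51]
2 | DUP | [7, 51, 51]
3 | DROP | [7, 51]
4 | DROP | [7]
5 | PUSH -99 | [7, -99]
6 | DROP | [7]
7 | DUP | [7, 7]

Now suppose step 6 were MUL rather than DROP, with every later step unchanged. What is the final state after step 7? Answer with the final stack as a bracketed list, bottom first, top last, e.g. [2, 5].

[-693, -693]

(re-executing from step 6 with the substitution; state before step 6: [7, -99])
6 | MUL | [-693]
7 | DUP | [-693, -693]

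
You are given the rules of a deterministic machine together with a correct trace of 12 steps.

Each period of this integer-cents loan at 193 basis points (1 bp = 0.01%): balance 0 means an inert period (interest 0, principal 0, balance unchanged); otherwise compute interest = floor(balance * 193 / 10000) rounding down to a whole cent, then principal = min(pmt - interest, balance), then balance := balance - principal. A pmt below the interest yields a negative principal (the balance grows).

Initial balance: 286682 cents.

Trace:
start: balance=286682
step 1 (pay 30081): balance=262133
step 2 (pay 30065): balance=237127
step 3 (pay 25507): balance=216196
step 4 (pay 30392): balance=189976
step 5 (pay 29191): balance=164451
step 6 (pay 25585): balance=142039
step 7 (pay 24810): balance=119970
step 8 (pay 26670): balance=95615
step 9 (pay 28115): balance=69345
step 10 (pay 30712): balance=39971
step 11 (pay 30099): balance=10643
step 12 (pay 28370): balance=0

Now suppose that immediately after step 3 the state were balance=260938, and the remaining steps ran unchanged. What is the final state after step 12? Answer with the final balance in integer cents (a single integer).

state after step 3 := balance=260938
step 4 (pay 30392): balance=235582
step 5 (pay 29191): balance=210937
step 6 (pay 25585): balance=189423
step 7 (pay 24810): balance=168268
step 8 (pay 26670): balance=144845
step 9 (pay 28115): balance=119525
step 10 (pay 30712): balance=91119
step 11 (pay 30099): balance=62778
step 12 (pay 28370): balance=35619

35619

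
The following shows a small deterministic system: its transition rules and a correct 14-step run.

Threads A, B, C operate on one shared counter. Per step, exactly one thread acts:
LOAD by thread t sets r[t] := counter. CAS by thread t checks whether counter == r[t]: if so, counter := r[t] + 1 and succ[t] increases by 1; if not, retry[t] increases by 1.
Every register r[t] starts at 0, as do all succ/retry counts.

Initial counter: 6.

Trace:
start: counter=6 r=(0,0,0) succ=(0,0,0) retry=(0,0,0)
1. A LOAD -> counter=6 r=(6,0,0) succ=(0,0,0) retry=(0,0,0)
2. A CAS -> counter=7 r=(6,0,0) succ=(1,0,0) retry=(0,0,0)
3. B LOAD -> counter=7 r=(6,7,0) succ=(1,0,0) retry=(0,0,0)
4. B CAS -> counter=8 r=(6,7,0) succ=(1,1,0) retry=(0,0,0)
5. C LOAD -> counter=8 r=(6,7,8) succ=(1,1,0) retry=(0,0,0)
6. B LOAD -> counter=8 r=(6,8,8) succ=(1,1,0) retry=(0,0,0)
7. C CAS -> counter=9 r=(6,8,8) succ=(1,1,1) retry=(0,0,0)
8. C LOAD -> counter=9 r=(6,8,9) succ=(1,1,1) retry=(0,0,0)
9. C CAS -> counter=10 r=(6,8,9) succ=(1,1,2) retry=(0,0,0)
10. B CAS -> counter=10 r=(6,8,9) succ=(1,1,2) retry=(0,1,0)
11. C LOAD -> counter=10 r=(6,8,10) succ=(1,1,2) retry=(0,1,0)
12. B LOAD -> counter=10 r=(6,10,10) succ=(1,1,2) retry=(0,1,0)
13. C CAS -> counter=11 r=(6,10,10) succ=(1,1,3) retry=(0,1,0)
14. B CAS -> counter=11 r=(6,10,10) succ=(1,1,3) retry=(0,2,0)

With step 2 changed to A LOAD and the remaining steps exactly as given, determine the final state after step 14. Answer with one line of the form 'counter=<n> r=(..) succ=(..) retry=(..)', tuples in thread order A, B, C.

(re-executing from step 2 with the substitution; state before step 2: counter=6 r=(6,0,0) succ=(0,0,0) retry=(0,0,0))
2. A LOAD -> counter=6 r=(6,0,0) succ=(0,0,0) retry=(0,0,0)
3. B LOAD -> counter=6 r=(6,6,0) succ=(0,0,0) retry=(0,0,0)
4. B CAS -> counter=7 r=(6,6,0) succ=(0,1,0) retry=(0,0,0)
5. C LOAD -> counter=7 r=(6,6,7) succ=(0,1,0) retry=(0,0,0)
6. B LOAD -> counter=7 r=(6,7,7) succ=(0,1,0) retry=(0,0,0)
7. C CAS -> counter=8 r=(6,7,7) succ=(0,1,1) retry=(0,0,0)
8. C LOAD -> counter=8 r=(6,7,8) succ=(0,1,1) retry=(0,0,0)
9. C CAS -> counter=9 r=(6,7,8) succ=(0,1,2) retry=(0,0,0)
10. B CAS -> counter=9 r=(6,7,8) succ=(0,1,2) retry=(0,1,0)
11. C LOAD -> counter=9 r=(6,7,9) succ=(0,1,2) retry=(0,1,0)
12. B LOAD -> counter=9 r=(6,9,9) succ=(0,1,2) retry=(0,1,0)
13. C CAS -> counter=10 r=(6,9,9) succ=(0,1,3) retry=(0,1,0)
14. B CAS -> counter=10 r=(6,9,9) succ=(0,1,3) retry=(0,2,0)

counter=10 r=(6,9,9) succ=(0,1,3) retry=(0,2,0)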